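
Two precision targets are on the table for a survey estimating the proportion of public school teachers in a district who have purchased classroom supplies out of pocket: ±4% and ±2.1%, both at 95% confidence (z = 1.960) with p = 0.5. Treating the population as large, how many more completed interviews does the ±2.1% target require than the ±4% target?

At ±4%: n = 1.960² × 0.2500 / 0.040² ≈ 600.25 → 601.
At ±2.1%: n = 1.960² × 0.2500 / 0.021² ≈ 2177.78 → 2178.
Additional respondents: 2178 − 601 = 1577.

1577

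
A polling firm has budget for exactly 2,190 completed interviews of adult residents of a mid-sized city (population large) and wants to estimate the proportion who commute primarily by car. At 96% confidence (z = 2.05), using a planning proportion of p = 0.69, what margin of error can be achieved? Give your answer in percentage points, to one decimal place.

SE(p̂) = √[p(1−p)/n] = √[0.2139/2190] = 0.00988.
E = z × SE = 2.05 × 0.00988 = 0.02026, or 2.0 percentage points.

2.0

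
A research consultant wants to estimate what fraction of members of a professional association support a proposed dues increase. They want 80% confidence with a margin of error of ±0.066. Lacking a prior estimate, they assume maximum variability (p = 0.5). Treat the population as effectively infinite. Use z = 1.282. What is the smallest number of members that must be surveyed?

With p = 0.5, p(1−p) = 0.25.
n = z²·p(1−p)/E² = 1.282² × 0.2500 / 0.066² = 1.6435 × 0.2500 / 0.004356 ≈ 94.33.
Rounding up gives n = 95.

95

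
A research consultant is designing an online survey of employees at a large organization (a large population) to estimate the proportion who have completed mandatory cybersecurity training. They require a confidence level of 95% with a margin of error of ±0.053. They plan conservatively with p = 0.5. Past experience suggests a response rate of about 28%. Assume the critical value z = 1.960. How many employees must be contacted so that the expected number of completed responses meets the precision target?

1222

Completed interviews needed: n₀ = 1.960² × 0.2500 / 0.053² ≈ 341.90 → 342.
At a 28% response rate, contacts needed = 342 / 0.28 ≈ 1221.43 → 1222.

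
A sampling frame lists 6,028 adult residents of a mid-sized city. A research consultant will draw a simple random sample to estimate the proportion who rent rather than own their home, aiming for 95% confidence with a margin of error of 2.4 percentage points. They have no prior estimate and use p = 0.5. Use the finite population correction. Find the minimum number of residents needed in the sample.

For 95% confidence, z = 1.96.
Unadjusted: n₀ = 1.96² × 0.50 × 0.50 / 0.024² ≈ 1667.36, so n₀ = 1668.
Finite population correction with N = 6,028: n = n₀ / (1 + (n₀−1)/N) = 1668 / (1 + 1667/6028) = 1668 / 1.2765 ≈ 1306.65.
Rounding up, n = 1307.

1307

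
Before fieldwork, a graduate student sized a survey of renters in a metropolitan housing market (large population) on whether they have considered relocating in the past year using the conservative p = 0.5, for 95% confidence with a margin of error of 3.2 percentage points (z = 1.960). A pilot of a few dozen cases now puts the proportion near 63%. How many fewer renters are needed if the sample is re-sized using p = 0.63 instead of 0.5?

Conservative (p = 0.5): n = 1.960² × 0.25 / 0.032² ≈ 937.89 → 938.
Using p = 0.63: p(1−p) = 0.2331, so n = 1.960² × 0.2331 / 0.032² ≈ 874.49 → 875.
Reduction: 938 − 875 = 63.

63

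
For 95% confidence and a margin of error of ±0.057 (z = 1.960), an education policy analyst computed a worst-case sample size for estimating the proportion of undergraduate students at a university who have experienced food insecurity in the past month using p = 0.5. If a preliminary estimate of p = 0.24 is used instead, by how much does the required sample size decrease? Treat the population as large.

Conservative (p = 0.5): n = 1.960² × 0.25 / 0.057² ≈ 295.60 → 296.
Using p = 0.24: p(1−p) = 0.1824, so n = 1.960² × 0.1824 / 0.057² ≈ 215.67 → 216.
Reduction: 296 − 216 = 80.

80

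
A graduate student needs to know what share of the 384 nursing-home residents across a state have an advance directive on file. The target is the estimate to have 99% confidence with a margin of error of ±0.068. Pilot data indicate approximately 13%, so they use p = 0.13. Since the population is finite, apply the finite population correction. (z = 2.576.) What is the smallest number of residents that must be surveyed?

Unadjusted: n₀ = 2.576² × 0.13 × 0.87 / 0.068² ≈ 162.31, so n₀ = 163.
Finite population correction with N = 384: n = n₀ / (1 + (n₀−1)/N) = 163 / (1 + 162/384) = 163 / 1.4219 ≈ 114.64.
Rounding up, n = 115.

115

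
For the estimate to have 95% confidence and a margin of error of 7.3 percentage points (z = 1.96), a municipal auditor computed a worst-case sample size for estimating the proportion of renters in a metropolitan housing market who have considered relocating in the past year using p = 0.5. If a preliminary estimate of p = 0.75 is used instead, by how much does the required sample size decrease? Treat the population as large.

Conservative (p = 0.5): n = 1.96² × 0.25 / 0.073² ≈ 180.22 → 181.
Using p = 0.75: p(1−p) = 0.1875, so n = 1.96² × 0.1875 / 0.073² ≈ 135.17 → 136.
Reduction: 181 − 136 = 45.

45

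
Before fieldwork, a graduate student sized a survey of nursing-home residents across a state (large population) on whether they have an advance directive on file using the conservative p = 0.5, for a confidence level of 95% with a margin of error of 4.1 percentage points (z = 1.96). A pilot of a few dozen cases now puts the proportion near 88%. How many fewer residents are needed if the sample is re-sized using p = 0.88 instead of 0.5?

Conservative (p = 0.5): n = 1.96² × 0.25 / 0.041² ≈ 571.33 → 572.
Using p = 0.88: p(1−p) = 0.1056, so n = 1.96² × 0.1056 / 0.041² ≈ 241.33 → 242.
Reduction: 572 − 242 = 330.

330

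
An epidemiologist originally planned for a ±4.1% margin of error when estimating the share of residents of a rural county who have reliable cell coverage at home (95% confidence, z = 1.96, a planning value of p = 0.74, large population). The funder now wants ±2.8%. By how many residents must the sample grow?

At ±4.1%: n = 1.96² × 0.1924 / 0.041² ≈ 439.69 → 440.
At ±2.8%: n = 1.96² × 0.1924 / 0.028² ≈ 942.76 → 943.
Additional respondents: 943 − 440 = 503.

503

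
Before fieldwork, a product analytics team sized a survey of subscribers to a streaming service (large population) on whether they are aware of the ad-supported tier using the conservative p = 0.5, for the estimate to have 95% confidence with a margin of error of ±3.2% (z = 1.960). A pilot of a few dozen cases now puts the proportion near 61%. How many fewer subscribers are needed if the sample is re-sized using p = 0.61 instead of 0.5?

45

Conservative (p = 0.5): n = 1.960² × 0.25 / 0.032² ≈ 937.89 → 938.
Using p = 0.61: p(1−p) = 0.2379, so n = 1.960² × 0.2379 / 0.032² ≈ 892.50 → 893.
Reduction: 938 − 893 = 45.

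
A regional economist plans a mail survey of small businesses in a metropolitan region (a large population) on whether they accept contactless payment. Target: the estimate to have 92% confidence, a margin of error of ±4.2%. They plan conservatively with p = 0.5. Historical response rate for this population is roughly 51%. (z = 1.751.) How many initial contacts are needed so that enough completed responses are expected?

853

Completed interviews needed: n₀ = 1.751² × 0.2500 / 0.042² ≈ 434.52 → 435.
At a 51% response rate, contacts needed = 435 / 0.51 ≈ 852.94 → 853.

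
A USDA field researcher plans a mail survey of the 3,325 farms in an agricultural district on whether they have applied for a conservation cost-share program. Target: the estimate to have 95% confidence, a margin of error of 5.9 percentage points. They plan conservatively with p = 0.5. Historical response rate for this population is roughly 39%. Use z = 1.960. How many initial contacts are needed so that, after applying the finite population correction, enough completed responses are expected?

654

Completed interviews needed (unadjusted): n₀ = 1.960² × 0.2500 / 0.059² ≈ 275.90 → 276.
FPC for N = 3,325: n = 276 / (1 + 275/3325) = 276 / 1.0827 ≈ 254.92 → 255.
At a 39% response rate, contacts needed = 255 / 0.39 ≈ 653.85 → 654.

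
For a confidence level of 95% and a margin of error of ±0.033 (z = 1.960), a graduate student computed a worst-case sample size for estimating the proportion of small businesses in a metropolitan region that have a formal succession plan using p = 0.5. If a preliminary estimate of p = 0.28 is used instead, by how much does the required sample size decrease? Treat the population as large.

Conservative (p = 0.5): n = 1.960² × 0.25 / 0.033² ≈ 881.91 → 882.
Using p = 0.28: p(1−p) = 0.2016, so n = 1.960² × 0.2016 / 0.033² ≈ 711.17 → 712.
Reduction: 882 − 712 = 170.

170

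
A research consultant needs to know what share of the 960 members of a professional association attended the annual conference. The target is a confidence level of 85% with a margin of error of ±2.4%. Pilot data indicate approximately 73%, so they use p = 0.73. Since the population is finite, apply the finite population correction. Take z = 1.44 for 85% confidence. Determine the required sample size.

409

Unadjusted: n₀ = 1.44² × 0.73 × 0.27 / 0.024² ≈ 709.56, so n₀ = 710.
Finite population correction with N = 960: n = n₀ / (1 + (n₀−1)/N) = 710 / (1 + 709/960) = 710 / 1.7385 ≈ 408.39.
Rounding up, n = 409.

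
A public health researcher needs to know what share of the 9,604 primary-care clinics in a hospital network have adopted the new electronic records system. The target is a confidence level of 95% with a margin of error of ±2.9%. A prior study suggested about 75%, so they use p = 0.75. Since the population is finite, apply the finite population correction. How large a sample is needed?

For 95% confidence, z = 1.96.
Unadjusted: n₀ = 1.96² × 0.75 × 0.25 / 0.029² ≈ 856.48, so n₀ = 857.
Finite population correction with N = 9,604: n = n₀ / (1 + (n₀−1)/N) = 857 / (1 + 856/9604) = 857 / 1.0891 ≈ 786.87.
Rounding up, n = 787.

787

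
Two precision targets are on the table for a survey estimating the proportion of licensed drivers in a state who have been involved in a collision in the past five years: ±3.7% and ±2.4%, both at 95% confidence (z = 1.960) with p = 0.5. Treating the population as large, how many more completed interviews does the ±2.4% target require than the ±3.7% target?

At ±3.7%: n = 1.960² × 0.2500 / 0.037² ≈ 701.53 → 702.
At ±2.4%: n = 1.960² × 0.2500 / 0.024² ≈ 1667.36 → 1668.
Additional respondents: 1668 − 702 = 966.

966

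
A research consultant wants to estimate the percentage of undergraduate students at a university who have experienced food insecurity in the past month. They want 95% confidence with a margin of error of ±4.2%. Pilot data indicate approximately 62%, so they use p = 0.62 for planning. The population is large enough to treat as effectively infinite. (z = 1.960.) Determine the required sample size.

514

With p = 0.62, p(1−p) = 0.2356.
n = z²·p(1−p)/E² = 1.960² × 0.2356 / 0.042² = 3.8416 × 0.2356 / 0.001764 ≈ 513.08.
Rounding up gives n = 514.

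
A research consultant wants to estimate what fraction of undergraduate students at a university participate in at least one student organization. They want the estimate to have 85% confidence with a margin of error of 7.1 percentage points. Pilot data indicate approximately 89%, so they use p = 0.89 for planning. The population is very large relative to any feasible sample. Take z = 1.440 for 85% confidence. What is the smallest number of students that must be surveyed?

With p = 0.89, p(1−p) = 0.0979.
n = z²·p(1−p)/E² = 1.440² × 0.0979 / 0.071² = 2.0736 × 0.0979 / 0.005041 ≈ 40.27.
Rounding up gives n = 41.

41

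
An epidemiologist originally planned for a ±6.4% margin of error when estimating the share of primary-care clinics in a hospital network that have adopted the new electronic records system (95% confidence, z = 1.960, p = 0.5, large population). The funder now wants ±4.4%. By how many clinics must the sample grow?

At ±6.4%: n = 1.960² × 0.2500 / 0.064² ≈ 234.47 → 235.
At ±4.4%: n = 1.960² × 0.2500 / 0.044² ≈ 496.07 → 497.
Additional respondents: 497 − 235 = 262.

262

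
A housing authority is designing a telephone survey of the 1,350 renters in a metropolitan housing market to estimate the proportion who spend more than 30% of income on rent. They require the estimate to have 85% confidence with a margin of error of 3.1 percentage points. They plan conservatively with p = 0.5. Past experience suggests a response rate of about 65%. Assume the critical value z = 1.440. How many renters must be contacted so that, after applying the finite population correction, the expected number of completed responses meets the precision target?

Completed interviews needed (unadjusted): n₀ = 1.440² × 0.2500 / 0.031² ≈ 539.44 → 540.
FPC for N = 1,350: n = 540 / (1 + 539/1350) = 540 / 1.3993 ≈ 385.92 → 386.
At a 65% response rate, contacts needed = 386 / 0.65 ≈ 593.85 → 594.

594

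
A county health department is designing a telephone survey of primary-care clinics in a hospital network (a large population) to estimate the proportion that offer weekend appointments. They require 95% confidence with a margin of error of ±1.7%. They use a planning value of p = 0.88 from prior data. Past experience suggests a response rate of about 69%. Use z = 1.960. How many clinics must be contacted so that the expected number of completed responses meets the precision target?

Completed interviews needed: n₀ = 1.960² × 0.1056 / 0.017² ≈ 1403.71 → 1404.
At a 69% response rate, contacts needed = 1404 / 0.69 ≈ 2034.78 → 2035.

2035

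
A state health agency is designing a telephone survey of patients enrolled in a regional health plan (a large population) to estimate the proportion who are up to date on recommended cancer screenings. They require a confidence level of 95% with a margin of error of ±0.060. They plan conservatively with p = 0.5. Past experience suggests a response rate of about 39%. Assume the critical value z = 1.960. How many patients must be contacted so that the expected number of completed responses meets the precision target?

Completed interviews needed: n₀ = 1.960² × 0.2500 / 0.060² ≈ 266.78 → 267.
At a 39% response rate, contacts needed = 267 / 0.39 ≈ 684.62 → 685.

685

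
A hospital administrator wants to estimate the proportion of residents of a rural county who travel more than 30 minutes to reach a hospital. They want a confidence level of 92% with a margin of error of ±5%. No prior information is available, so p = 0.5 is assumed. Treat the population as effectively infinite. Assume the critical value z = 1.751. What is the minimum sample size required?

307

With p = 0.5, p(1−p) = 0.25.
n = z²·p(1−p)/E² = 1.751² × 0.2500 / 0.050² = 3.0660 × 0.2500 / 0.002500 ≈ 306.60.
Rounding up gives n = 307.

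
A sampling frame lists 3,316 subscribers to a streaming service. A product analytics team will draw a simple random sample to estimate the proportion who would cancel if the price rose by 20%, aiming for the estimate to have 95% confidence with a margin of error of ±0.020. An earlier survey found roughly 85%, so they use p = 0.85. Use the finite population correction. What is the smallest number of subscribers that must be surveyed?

For 95% confidence, z = 1.96.
Unadjusted: n₀ = 1.96² × 0.85 × 0.15 / 0.020² ≈ 1224.51, so n₀ = 1225.
Finite population correction with N = 3,316: n = n₀ / (1 + (n₀−1)/N) = 1225 / (1 + 1224/3316) = 1225 / 1.3691 ≈ 894.74.
Rounding up, n = 895.

895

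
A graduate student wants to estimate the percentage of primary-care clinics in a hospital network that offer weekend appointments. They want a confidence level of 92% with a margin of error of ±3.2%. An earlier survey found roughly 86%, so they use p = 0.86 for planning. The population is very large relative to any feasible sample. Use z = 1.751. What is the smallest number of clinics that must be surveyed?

With p = 0.86, p(1−p) = 0.1204.
n = z²·p(1−p)/E² = 1.751² × 0.1204 / 0.032² = 3.0660 × 0.1204 / 0.001024 ≈ 360.49.
Rounding up gives n = 361.

361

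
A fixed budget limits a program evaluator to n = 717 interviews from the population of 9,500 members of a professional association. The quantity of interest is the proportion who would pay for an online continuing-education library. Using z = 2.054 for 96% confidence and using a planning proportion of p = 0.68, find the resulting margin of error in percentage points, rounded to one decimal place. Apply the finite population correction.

Finite-population factor: (N−n)/(N−1) = (9500−717)/(9500−1) = 0.9246.
SE(p̂) = √[p(1−p)/n · (N−n)/(N−1)] = √[0.2176/717 × 0.9246] = 0.01675.
E = z × SE = 2.054 × 0.01675 = 0.03441 ≈ 3.4 percentage points.

3.4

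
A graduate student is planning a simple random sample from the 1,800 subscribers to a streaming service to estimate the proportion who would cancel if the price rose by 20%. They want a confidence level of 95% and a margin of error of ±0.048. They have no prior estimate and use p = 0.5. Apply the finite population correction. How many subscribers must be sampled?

For 95% confidence, z = 1.96.
Unadjusted: n₀ = 1.96² × 0.50 × 0.50 / 0.048² ≈ 416.84, so n₀ = 417.
Finite population correction with N = 1,800: n = n₀ / (1 + (n₀−1)/N) = 417 / (1 + 416/1800) = 417 / 1.2311 ≈ 338.72.
Rounding up, n = 339.

339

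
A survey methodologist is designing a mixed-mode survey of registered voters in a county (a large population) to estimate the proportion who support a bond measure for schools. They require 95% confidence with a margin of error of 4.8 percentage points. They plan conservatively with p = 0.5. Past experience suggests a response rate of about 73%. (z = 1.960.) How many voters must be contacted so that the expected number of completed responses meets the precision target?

Completed interviews needed: n₀ = 1.960² × 0.2500 / 0.048² ≈ 416.84 → 417.
At a 73% response rate, contacts needed = 417 / 0.73 ≈ 571.23 → 572.

572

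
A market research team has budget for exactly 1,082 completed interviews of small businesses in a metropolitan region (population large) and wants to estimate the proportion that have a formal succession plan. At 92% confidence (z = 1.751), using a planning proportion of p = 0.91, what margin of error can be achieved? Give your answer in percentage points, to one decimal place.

1.5

SE(p̂) = √[p(1−p)/n] = √[0.0819/1082] = 0.00870.
E = z × SE = 1.751 × 0.00870 = 0.01523, or 1.5 percentage points.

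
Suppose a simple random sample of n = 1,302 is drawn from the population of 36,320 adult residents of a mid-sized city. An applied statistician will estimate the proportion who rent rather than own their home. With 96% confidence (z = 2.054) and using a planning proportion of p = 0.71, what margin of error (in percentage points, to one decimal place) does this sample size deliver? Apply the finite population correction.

Finite-population factor: (N−n)/(N−1) = (36320−1302)/(36320−1) = 0.9642.
SE(p̂) = √[p(1−p)/n · (N−n)/(N−1)] = √[0.2059/1302 × 0.9642] = 0.01235.
E = z × SE = 2.054 × 0.01235 = 0.02536 ≈ 2.5 percentage points.

2.5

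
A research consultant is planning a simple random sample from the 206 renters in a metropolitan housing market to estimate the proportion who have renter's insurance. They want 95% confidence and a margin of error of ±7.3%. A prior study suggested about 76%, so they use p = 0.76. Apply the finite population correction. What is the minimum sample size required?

81

For 95% confidence, z = 1.960.
Unadjusted: n₀ = 1.960² × 0.76 × 0.24 / 0.073² ≈ 131.49, so n₀ = 132.
Finite population correction with N = 206: n = n₀ / (1 + (n₀−1)/N) = 132 / (1 + 131/206) = 132 / 1.6359 ≈ 80.69.
Rounding up, n = 81.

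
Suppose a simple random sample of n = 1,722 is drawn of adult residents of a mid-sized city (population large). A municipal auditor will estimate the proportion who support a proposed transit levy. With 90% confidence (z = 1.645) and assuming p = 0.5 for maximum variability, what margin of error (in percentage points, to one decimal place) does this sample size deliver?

SE(p̂) = √[p(1−p)/n] = √[0.2500/1722] = 0.01205.
E = z × SE = 1.645 × 0.01205 = 0.01982, or 2.0 percentage points.

2.0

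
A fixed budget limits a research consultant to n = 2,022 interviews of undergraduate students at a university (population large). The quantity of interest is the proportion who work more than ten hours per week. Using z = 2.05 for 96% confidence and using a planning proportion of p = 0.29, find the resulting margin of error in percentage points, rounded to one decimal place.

SE(p̂) = √[p(1−p)/n] = √[0.2059/2022] = 0.01009.
E = z × SE = 2.05 × 0.01009 = 0.02069, or 2.1 percentage points.

2.1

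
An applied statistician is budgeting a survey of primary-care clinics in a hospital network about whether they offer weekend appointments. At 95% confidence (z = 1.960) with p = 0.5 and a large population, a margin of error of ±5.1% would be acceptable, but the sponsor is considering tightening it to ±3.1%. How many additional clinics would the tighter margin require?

At ±5.1%: n = 1.960² × 0.2500 / 0.051² ≈ 369.24 → 370.
At ±3.1%: n = 1.960² × 0.2500 / 0.031² ≈ 999.38 → 1000.
Additional respondents: 1000 − 370 = 630.

630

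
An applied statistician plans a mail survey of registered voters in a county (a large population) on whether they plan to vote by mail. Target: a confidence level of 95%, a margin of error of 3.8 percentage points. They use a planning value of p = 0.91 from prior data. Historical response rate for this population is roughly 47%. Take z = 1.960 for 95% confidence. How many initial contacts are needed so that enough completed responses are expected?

464

Completed interviews needed: n₀ = 1.960² × 0.0819 / 0.038² ≈ 217.89 → 218.
At a 47% response rate, contacts needed = 218 / 0.47 ≈ 463.83 → 464.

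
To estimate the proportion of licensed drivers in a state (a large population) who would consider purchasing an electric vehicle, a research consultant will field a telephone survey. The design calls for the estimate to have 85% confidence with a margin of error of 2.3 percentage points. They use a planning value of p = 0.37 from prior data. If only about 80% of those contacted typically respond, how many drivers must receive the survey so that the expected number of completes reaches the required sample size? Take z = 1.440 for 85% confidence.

1143

Completed interviews needed: n₀ = 1.440² × 0.2331 / 0.023² ≈ 913.72 → 914.
At an 80% response rate, contacts needed = 914 / 0.80 ≈ 1142.50 → 1143.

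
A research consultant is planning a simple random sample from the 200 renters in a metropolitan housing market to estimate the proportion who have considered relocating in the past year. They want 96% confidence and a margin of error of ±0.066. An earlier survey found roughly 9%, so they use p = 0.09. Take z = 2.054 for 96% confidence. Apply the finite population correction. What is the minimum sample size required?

Unadjusted: n₀ = 2.054² × 0.09 × 0.91 / 0.066² ≈ 79.32, so n₀ = 80.
Finite population correction with N = 200: n = n₀ / (1 + (n₀−1)/N) = 80 / (1 + 79/200) = 80 / 1.3950 ≈ 57.35.
Rounding up, n = 58.

58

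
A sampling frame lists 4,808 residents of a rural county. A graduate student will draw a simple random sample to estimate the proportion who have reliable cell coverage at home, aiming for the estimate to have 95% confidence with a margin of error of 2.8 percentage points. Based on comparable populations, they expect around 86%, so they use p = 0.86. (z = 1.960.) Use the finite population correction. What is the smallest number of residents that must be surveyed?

Unadjusted: n₀ = 1.960² × 0.86 × 0.14 / 0.028² ≈ 589.96, so n₀ = 590.
Finite population correction with N = 4,808: n = n₀ / (1 + (n₀−1)/N) = 590 / (1 + 589/4808) = 590 / 1.1225 ≈ 525.61.
Rounding up, n = 526.

526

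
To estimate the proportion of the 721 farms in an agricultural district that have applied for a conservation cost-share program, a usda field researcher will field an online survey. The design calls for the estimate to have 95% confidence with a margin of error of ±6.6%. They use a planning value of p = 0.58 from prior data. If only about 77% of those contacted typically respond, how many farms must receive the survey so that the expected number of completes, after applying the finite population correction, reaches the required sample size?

For 95% confidence, z = 1.960.
Completed interviews needed (unadjusted): n₀ = 1.960² × 0.2436 / 0.066² ≈ 214.83 → 215.
FPC for N = 721: n = 215 / (1 + 214/721) = 215 / 1.2968 ≈ 165.79 → 166.
At a 77% response rate, contacts needed = 166 / 0.77 ≈ 215.58 → 216.

216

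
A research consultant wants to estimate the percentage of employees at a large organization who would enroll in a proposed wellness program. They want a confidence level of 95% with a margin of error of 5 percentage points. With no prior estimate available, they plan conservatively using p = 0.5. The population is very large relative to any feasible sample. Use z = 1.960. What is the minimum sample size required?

With p = 0.5, p(1−p) = 0.25.
n = z²·p(1−p)/E² = 1.960² × 0.2500 / 0.050² = 3.8416 × 0.2500 / 0.002500 ≈ 384.16.
Rounding up gives n = 385.

385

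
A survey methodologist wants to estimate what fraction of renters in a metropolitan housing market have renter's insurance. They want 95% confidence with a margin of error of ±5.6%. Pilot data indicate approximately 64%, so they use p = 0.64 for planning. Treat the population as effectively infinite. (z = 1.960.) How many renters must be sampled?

With p = 0.64, p(1−p) = 0.2304.
n = z²·p(1−p)/E² = 1.960² × 0.2304 / 0.056² = 3.8416 × 0.2304 / 0.003136 ≈ 282.24.
Rounding up gives n = 283.

283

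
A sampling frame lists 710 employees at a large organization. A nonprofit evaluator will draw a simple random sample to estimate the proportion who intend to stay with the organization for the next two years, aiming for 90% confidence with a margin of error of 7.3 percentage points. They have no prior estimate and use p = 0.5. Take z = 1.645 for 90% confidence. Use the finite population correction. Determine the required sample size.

Unadjusted: n₀ = 1.645² × 0.50 × 0.50 / 0.073² ≈ 126.95, so n₀ = 127.
Finite population correction with N = 710: n = n₀ / (1 + (n₀−1)/N) = 127 / (1 + 126/710) = 127 / 1.1775 ≈ 107.86.
Rounding up, n = 108.

108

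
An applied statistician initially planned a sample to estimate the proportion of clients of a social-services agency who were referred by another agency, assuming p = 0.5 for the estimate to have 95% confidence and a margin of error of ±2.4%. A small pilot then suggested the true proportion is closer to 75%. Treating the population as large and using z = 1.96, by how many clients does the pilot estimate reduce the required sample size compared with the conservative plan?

417

Conservative (p = 0.5): n = 1.96² × 0.25 / 0.024² ≈ 1667.36 → 1668.
Using p = 0.75: p(1−p) = 0.1875, so n = 1.96² × 0.1875 / 0.024² ≈ 1250.52 → 1251.
Reduction: 1668 − 1251 = 417.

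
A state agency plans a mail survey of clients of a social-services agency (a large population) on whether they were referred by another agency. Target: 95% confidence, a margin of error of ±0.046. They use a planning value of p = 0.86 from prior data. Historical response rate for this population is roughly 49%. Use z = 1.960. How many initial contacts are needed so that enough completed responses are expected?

Completed interviews needed: n₀ = 1.960² × 0.1204 / 0.046² ≈ 218.59 → 219.
At a 49% response rate, contacts needed = 219 / 0.49 ≈ 446.94 → 447.

447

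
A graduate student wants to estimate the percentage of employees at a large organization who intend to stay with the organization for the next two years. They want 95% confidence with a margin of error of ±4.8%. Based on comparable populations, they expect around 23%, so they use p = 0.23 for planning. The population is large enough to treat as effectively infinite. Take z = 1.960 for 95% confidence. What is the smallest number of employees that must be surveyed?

With p = 0.23, p(1−p) = 0.1771.
n = z²·p(1−p)/E² = 1.960² × 0.1771 / 0.048² = 3.8416 × 0.1771 / 0.002304 ≈ 295.29.
Rounding up gives n = 296.

296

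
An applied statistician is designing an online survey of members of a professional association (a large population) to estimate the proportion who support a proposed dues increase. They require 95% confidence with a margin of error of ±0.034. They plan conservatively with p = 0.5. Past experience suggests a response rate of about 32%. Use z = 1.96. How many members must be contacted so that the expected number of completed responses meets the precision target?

Completed interviews needed: n₀ = 1.96² × 0.2500 / 0.034² ≈ 830.80 → 831.
At a 32% response rate, contacts needed = 831 / 0.32 ≈ 2596.88 → 2597.

2597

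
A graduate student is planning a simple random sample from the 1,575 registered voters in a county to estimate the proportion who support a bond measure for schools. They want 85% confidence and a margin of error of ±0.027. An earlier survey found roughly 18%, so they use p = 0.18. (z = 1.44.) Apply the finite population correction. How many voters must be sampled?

332

Unadjusted: n₀ = 1.44² × 0.18 × 0.82 / 0.027² ≈ 419.84, so n₀ = 420.
Finite population correction with N = 1,575: n = n₀ / (1 + (n₀−1)/N) = 420 / (1 + 419/1575) = 420 / 1.2660 ≈ 331.75.
Rounding up, n = 332.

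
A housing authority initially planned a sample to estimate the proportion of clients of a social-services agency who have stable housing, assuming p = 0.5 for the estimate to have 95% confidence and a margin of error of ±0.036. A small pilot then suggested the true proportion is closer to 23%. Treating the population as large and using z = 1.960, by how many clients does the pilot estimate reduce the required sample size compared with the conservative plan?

217

Conservative (p = 0.5): n = 1.960² × 0.25 / 0.036² ≈ 741.05 → 742.
Using p = 0.23: p(1−p) = 0.1771, so n = 1.960² × 0.1771 / 0.036² ≈ 524.96 → 525.
Reduction: 742 − 525 = 217.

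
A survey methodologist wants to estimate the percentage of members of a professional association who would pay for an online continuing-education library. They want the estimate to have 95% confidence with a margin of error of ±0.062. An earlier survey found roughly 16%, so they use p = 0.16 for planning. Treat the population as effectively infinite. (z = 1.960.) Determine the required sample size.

135

With p = 0.16, p(1−p) = 0.1344.
n = z²·p(1−p)/E² = 1.960² × 0.1344 / 0.062² = 3.8416 × 0.1344 / 0.003844 ≈ 134.32.
Rounding up gives n = 135.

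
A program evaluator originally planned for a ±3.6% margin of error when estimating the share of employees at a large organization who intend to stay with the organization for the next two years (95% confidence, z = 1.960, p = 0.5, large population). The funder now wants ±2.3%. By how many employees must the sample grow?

At ±3.6%: n = 1.960² × 0.2500 / 0.036² ≈ 741.05 → 742.
At ±2.3%: n = 1.960² × 0.2500 / 0.023² ≈ 1815.50 → 1816.
Additional respondents: 1816 − 742 = 1074.

1074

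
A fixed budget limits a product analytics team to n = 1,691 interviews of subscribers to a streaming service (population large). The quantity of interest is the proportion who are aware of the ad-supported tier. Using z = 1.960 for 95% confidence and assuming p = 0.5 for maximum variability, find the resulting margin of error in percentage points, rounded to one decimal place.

SE(p̂) = √[p(1−p)/n] = √[0.2500/1691] = 0.01216.
E = z × SE = 1.960 × 0.01216 = 0.02383, or 2.4 percentage points.

2.4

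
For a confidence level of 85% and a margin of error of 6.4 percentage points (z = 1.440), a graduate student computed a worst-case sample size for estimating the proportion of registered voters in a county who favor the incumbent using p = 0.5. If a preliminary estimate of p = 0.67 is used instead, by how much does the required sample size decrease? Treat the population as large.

Conservative (p = 0.5): n = 1.440² × 0.25 / 0.064² ≈ 126.56 → 127.
Using p = 0.67: p(1−p) = 0.2211, so n = 1.440² × 0.2211 / 0.064² ≈ 111.93 → 112.
Reduction: 127 − 112 = 15.

15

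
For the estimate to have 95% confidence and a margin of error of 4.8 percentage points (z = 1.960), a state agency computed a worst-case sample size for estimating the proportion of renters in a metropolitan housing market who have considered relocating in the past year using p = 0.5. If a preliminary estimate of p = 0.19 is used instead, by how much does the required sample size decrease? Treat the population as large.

Conservative (p = 0.5): n = 1.960² × 0.25 / 0.048² ≈ 416.84 → 417.
Using p = 0.19: p(1−p) = 0.1539, so n = 1.960² × 0.1539 / 0.048² ≈ 256.61 → 257.
Reduction: 417 − 257 = 160.

160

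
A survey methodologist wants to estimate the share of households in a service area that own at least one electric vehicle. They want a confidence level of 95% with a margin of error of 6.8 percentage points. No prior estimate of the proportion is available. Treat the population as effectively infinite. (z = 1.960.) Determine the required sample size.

208

With no prior estimate, use p = 0.5, giving p(1−p) = 0.25.
n = z²·p(1−p)/E² = 1.960² × 0.2500 / 0.068² = 3.8416 × 0.2500 / 0.004624 ≈ 207.70.
Rounding up gives n = 208.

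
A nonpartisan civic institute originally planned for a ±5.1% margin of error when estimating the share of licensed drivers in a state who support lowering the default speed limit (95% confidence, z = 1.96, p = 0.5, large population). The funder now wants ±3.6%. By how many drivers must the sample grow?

At ±5.1%: n = 1.96² × 0.2500 / 0.051² ≈ 369.24 → 370.
At ±3.6%: n = 1.96² × 0.2500 / 0.036² ≈ 741.05 → 742.
Additional respondents: 742 − 370 = 372.

372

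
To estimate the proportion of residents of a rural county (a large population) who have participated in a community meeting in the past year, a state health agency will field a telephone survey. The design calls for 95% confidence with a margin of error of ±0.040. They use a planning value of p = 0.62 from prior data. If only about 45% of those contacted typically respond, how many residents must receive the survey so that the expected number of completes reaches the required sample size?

1258

For 95% confidence, z = 1.96.
Completed interviews needed: n₀ = 1.96² × 0.2356 / 0.040² ≈ 565.68 → 566.
At a 45% response rate, contacts needed = 566 / 0.45 ≈ 1257.78 → 1258.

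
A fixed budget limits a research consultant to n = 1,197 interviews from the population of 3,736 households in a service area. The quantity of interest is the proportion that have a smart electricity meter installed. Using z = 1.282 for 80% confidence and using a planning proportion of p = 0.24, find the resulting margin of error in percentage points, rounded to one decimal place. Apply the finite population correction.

1.3

Finite-population factor: (N−n)/(N−1) = (3736−1197)/(3736−1) = 0.6798.
SE(p̂) = √[p(1−p)/n · (N−n)/(N−1)] = √[0.1824/1197 × 0.6798] = 0.01018.
E = z × SE = 1.282 × 0.01018 = 0.01305 ≈ 1.3 percentage points.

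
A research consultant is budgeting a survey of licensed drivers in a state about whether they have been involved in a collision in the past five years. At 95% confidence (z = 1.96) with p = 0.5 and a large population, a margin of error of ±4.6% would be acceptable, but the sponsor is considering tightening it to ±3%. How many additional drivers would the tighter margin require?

614

At ±4.6%: n = 1.96² × 0.2500 / 0.046² ≈ 453.88 → 454.
At ±3%: n = 1.96² × 0.2500 / 0.030² ≈ 1067.11 → 1068.
Additional respondents: 1068 − 454 = 614.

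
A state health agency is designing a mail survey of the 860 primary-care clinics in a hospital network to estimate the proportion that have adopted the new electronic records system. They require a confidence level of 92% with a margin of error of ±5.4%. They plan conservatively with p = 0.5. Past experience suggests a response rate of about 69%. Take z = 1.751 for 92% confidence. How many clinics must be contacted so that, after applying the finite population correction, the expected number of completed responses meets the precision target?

293

Completed interviews needed (unadjusted): n₀ = 1.751² × 0.2500 / 0.054² ≈ 262.86 → 263.
FPC for N = 860: n = 263 / (1 + 262/860) = 263 / 1.3047 ≈ 201.59 → 202.
At a 69% response rate, contacts needed = 202 / 0.69 ≈ 292.75 → 293.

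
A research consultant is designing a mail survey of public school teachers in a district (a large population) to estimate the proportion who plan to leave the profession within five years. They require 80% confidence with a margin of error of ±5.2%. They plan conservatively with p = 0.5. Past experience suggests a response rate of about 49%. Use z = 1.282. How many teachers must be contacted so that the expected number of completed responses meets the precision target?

311

Completed interviews needed: n₀ = 1.282² × 0.2500 / 0.052² ≈ 151.95 → 152.
At a 49% response rate, contacts needed = 152 / 0.49 ≈ 310.20 → 311.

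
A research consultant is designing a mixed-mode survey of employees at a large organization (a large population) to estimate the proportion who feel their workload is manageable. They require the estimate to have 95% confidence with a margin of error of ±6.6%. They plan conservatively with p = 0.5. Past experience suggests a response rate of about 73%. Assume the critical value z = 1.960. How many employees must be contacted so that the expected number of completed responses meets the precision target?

Completed interviews needed: n₀ = 1.960² × 0.2500 / 0.066² ≈ 220.48 → 221.
At a 73% response rate, contacts needed = 221 / 0.73 ≈ 302.74 → 303.

303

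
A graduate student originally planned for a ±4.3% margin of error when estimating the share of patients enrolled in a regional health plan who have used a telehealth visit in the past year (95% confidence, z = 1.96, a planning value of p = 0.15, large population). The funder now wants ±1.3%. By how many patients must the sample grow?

2634

At ±4.3%: n = 1.96² × 0.1275 / 0.043² ≈ 264.90 → 265.
At ±1.3%: n = 1.96² × 0.1275 / 0.013² ≈ 2898.25 → 2899.
Additional respondents: 2899 − 265 = 2634.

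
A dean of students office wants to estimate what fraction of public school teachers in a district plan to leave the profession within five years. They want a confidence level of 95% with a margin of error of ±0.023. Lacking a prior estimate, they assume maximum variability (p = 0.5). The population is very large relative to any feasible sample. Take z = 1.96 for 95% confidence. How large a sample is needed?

With p = 0.5, p(1−p) = 0.25.
n = z²·p(1−p)/E² = 1.96² × 0.2500 / 0.023² = 3.8416 × 0.2500 / 0.000529 ≈ 1815.50.
Rounding up gives n = 1816.

1816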